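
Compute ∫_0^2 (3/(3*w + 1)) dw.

log(7)

An antiderivative is F(w) = log(3*w + 1).
Then F(2) - F(0) = (log(7)) - (0) = log(7).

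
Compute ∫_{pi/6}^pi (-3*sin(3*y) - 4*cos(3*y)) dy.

An antiderivative is F(y) = -4*sin(3*y)/3 + cos(3*y).
Then F(pi) - F(pi/6) = (-1) - (-4/3) = 1/3.

1/3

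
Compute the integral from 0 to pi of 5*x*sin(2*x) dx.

Integrate by parts once (u = x, dv = 5*sin(2*x) dx).
An antiderivative is F(x) = -5*x*cos(2*x)/2 + 5*sin(2*x)/4.
Then F(pi) - F(0) = (-5*pi/2) - (0) = -5*pi/2.

-5*pi/2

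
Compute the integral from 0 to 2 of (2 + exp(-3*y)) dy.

13/3 - exp(-6)/3

An antiderivative is F(y) = 2*y - exp(-3*y)/3.
Then F(2) - F(0) = (4 - exp(-6)/3) - (-1/3) = 13/3 - exp(-6)/3.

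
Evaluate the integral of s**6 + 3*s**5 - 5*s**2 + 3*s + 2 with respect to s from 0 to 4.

90592/21

By the power rule, an antiderivative is F(s) = s**7/7 + s**6/2 - 5*s**3/3 + 3*s**2/2 + 2*s.
Then F(4) - F(0) = (90592/21) - (0) = 90592/21.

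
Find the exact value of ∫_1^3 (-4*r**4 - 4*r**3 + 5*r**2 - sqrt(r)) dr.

By the power rule, an antiderivative is F(r) = -4*r**5/5 - r**4 - 2*r**(3/2)/3 + 5*r**3/3.
Then F(3) - F(1) = (-1152/5 - 2*sqrt(3)) - (-4/5) = -1148/5 - 2*sqrt(3).

-1148/5 - 2*sqrt(3)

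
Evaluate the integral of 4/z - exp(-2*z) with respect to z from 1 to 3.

An antiderivative is F(z) = 4*log(z) + exp(-2*z)/2.
Then F(3) - F(1) = (exp(-6)/2 + 4*log(3)) - (exp(-2)/2) = (-exp(4) + 1 + 8*exp(6)*log(3))*exp(-6)/2.

(-exp(4) + 1 + 8*exp(6)*log(3))*exp(-6)/2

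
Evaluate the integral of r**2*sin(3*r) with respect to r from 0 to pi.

-4/27 + pi**2/3

Integrate by parts twice (u = r^2, dv = sin(3*r) dr).
An antiderivative is F(r) = -r**2*cos(3*r)/3 + 2*r*sin(3*r)/9 + 2*cos(3*r)/27.
Then F(pi) - F(0) = (-2/27 + pi**2/3) - (2/27) = -4/27 + pi**2/3.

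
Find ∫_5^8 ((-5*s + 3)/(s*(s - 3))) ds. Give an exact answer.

Factor the denominator: s**2 - 3*s = s(s - 3).
Partial fractions: (-5*s + 3)/(s*(s - 3)) = -1/s - 4/(s - 3).
An antiderivative is F(s) = -log(s) - 4*log(s - 3).
Then F(8) - F(5) = (-4*log(5) - 3*log(2)) - (-log(80)) = -3*log(5) + log(2).

-3*log(5) + log(2)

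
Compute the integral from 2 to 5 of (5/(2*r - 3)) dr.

An antiderivative is F(r) = 5*log(2*r - 3)/2.
Then F(5) - F(2) = (5*log(7)/2) - (0) = 5*log(7)/2.

5*log(7)/2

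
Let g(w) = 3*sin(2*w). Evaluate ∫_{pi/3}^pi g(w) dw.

An antiderivative is F(w) = -3*cos(2*w)/2.
Then F(pi) - F(pi/3) = (-3/2) - (3/4) = -9/4.

-9/4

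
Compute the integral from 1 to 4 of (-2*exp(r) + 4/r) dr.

An antiderivative is F(r) = -2*exp(r) + 4*log(r).
Then F(4) - F(1) = (-2*exp(4) + 8*log(2)) - (-2*exp(1)) = -2*exp(4) + 2*exp(1) + 8*log(2).

-2*exp(4) + 2*exp(1) + 8*log(2)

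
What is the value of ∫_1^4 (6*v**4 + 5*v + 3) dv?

12741/10

By the power rule, an antiderivative is F(v) = 6*v**5/5 + 5*v**2/2 + 3*v.
Then F(4) - F(1) = (6404/5) - (67/10) = 12741/10.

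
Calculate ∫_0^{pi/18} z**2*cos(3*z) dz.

Integrate by parts twice (u = z^2, dv = cos(3*z) dz).
An antiderivative is F(z) = z**2*sin(3*z)/3 + 2*z*cos(3*z)/9 - 2*sin(3*z)/27.
Then F(pi/18) - F(0) = (-1/27 + pi**2/1944 + sqrt(3)*pi/162) - (0) = -1/27 + pi**2/1944 + sqrt(3)*pi/162.

-1/27 + pi**2/1944 + sqrt(3)*pi/162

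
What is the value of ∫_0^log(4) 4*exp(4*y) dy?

Let u = exp(y), so du = exp(y) dy. When y = 0, u = 1; when y = log(4), u = 4.
The integral becomes 4·∫ u**3 du from 1 to 4, with antiderivative u**4.
Back in y: F(y) = exp(4*y).
Then F(log(4)) - F(0) = (256) - (1) = 255.

255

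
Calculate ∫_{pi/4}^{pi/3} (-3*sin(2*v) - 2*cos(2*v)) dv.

An antiderivative is F(v) = -sin(2*v) + 3*cos(2*v)/2.
Then F(pi/3) - F(pi/4) = (-sqrt(3)/2 - 3/4) - (-1) = 1/4 - sqrt(3)/2.

1/4 - sqrt(3)/2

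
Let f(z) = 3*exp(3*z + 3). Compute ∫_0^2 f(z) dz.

Let u = 3*z + 3, so du = 3 dz. When z = 0, u = 3; when z = 2, u = 9.
The integral becomes ∫ exp(u) du from 3 to 9, with antiderivative exp(u).
Back in z: F(z) = exp(3*z + 3).
Then F(2) - F(0) = (exp(9)) - (exp(3)) = -exp(3) + exp(9).

-exp(3) + exp(9)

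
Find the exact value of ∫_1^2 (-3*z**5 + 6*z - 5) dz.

-55/2

By the power rule, an antiderivative is F(z) = -z**6/2 + 3*z**2 - 5*z.
Then F(2) - F(1) = (-30) - (-5/2) = -55/2.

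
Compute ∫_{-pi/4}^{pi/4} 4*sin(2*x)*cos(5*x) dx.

Use the identity sin(2*x)cos(5*x) = [sin(7*x) + sin(-3*x)]/2.
An antiderivative is F(x) = 2*cos(3*x)/3 - 2*cos(7*x)/7.
Then F(pi/4) - F(-pi/4) = (-10*sqrt(2)/21) - (-10*sqrt(2)/21) = 0.

0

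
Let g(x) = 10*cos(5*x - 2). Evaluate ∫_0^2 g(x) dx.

2*sin(2) + 2*sin(8)

Let u = 5*x - 2, so du = 5 dx. When x = 0, u = -2; when x = 2, u = 8.
The integral becomes 2·∫ cos(u) du from -2 to 8, with antiderivative 2*sin(u).
Back in x: F(x) = 2*sin(5*x - 2).
Then F(2) - F(0) = (2*sin(8)) - (-2*sin(2)) = 2*sin(2) + 2*sin(8).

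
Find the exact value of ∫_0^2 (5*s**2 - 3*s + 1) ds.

28/3

By the power rule, an antiderivative is F(s) = 5*s**3/3 - 3*s**2/2 + s.
Then F(2) - F(0) = (28/3) - (0) = 28/3.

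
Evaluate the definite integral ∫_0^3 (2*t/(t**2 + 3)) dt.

Let u = t**2 + 3, so du = 2*t dt. When t = 0, u = 3; when t = 3, u = 12.
The integral becomes ∫ 1/u du from 3 to 12, with antiderivative log(u).
Back in t: F(t) = log(t**2 + 3).
Then F(3) - F(0) = (log(12)) - (log(3)) = log(4).

log(4)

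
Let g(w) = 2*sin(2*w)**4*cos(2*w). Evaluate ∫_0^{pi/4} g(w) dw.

1/5

Let u = sin(2*w), so du = 2*cos(2*w) dw. When w = 0, u = 0; when w = pi/4, u = 1.
The integral becomes ∫ u**4 du from 0 to 1, with antiderivative u**5/5.
Back in w: F(w) = sin(2*w)**5/5.
Then F(pi/4) - F(0) = (1/5) - (0) = 1/5.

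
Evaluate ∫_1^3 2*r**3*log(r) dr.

-10 + 81*log(3)/2

Integrate by parts once (u = ln r, dv = 2*r**3 dr).
An antiderivative is F(r) = r**4*(4*log(r) - 1)/8.
Then F(3) - F(1) = (-81/8 + 81*log(3)/2) - (-1/8) = -10 + 81*log(3)/2.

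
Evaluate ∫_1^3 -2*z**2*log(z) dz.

Integrate by parts once (u = ln z, dv = -2*z**2 dz).
An antiderivative is F(z) = -2*z**3*(3*log(z) - 1)/9.
Then F(3) - F(1) = (6 - 18*log(3)) - (2/9) = 52/9 - 18*log(3).

52/9 - 18*log(3)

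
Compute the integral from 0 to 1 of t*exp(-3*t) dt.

(-4 + exp(3))*exp(-3)/9

Integrate by parts once (u = t, dv = exp(-3*t) dt).
An antiderivative is F(t) = (-3*t - 1)*exp(-3*t)/9.
Then F(1) - F(0) = (-4*exp(-3)/9) - (-1/9) = (-4 + exp(3))*exp(-3)/9.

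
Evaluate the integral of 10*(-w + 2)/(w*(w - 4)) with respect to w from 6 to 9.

-5*log(5) - 5*log(3) + 10*log(2)

Factor the denominator: w**2 - 4*w = w(w - 4).
Partial fractions: 10*(-w + 2)/(w*(w - 4)) = -5/w - 5/(w - 4).
An antiderivative is F(w) = -5*log(w) - 5*log(w - 4).
Then F(9) - F(6) = (-10*log(3) - 5*log(5)) - (-10*log(2) - 5*log(3)) = -5*log(5) - 5*log(3) + 10*log(2).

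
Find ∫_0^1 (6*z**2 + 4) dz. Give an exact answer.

6

By the power rule, an antiderivative is F(z) = 2*z**3 + 4*z.
Then F(1) - F(0) = (6) - (0) = 6.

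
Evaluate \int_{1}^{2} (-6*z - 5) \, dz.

By the power rule, an antiderivative is F(z) = -3*z**2 - 5*z.
Then F(2) - F(1) = (-22) - (-8) = -14.

-14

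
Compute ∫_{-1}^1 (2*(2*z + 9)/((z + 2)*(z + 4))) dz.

Factor the denominator: z**2 + 6*z + 8 = (z + 4)(z + 2).
Partial fractions: 2*(2*z + 9)/((z + 2)*(z + 4)) = -1/(z + 4) + 5/(z + 2).
An antiderivative is F(z) = 5*log(z + 2) - log(z + 4).
Then F(1) - F(-1) = (-log(5) + 5*log(3)) - (-log(3)) = -log(5) + 6*log(3).

-log(5) + 6*log(3)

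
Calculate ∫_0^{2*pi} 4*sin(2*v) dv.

0

An antiderivative is F(v) = -2*cos(2*v).
Then F(2*pi) - F(0) = (-2) - (-2) = 0.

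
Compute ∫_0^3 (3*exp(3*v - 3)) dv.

Let u = 3*v - 3, so du = 3 dv. When v = 0, u = -3; when v = 3, u = 6.
The integral becomes ∫ exp(u) du from -3 to 6, with antiderivative exp(u).
Back in v: F(v) = exp(3*v - 3).
Then F(3) - F(0) = (exp(6)) - (exp(-3)) = -(1 - exp(9))*exp(-3).

-(1 - exp(9))*exp(-3)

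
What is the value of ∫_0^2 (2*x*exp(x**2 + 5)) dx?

Let u = x**2 + 5, so du = 2*x dx. When x = 0, u = 5; when x = 2, u = 9.
The integral becomes ∫ exp(u) du from 5 to 9, with antiderivative exp(u).
Back in x: F(x) = exp(x**2 + 5).
Then F(2) - F(0) = (exp(9)) - (exp(5)) = -exp(5) + exp(9).

-exp(5) + exp(9)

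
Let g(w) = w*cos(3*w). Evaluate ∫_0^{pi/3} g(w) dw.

-2/9

Integrate by parts once (u = w, dv = cos(3*w) dw).
An antiderivative is F(w) = w*sin(3*w)/3 + cos(3*w)/9.
Then F(pi/3) - F(0) = (-1/9) - (1/9) = -2/9.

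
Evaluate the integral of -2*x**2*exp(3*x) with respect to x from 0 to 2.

Integrate by parts twice (u = x^2, dv = -2*exp(3*x) dx).
An antiderivative is F(x) = (-18*x**2 + 12*x - 4)*exp(3*x)/27.
Then F(2) - F(0) = (-52*exp(6)/27) - (-4/27) = 4/27 - 52*exp(6)/27.

4/27 - 52*exp(6)/27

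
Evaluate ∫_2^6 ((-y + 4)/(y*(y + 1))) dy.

Factor the denominator: y**2 + y = (y + 1)y.
Partial fractions: (-y + 4)/(y*(y + 1)) = -5/(y + 1) + 4/y.
An antiderivative is F(y) = 4*log(y) - 5*log(y + 1).
Then F(6) - F(2) = (-5*log(7) + 4*log(2) + 4*log(3)) - (-5*log(3) + 4*log(2)) = -5*log(7) + 9*log(3).

-5*log(7) + 9*log(3)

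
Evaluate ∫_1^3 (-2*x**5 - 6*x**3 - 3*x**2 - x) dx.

By the power rule, an antiderivative is F(x) = -x**6/3 - 3*x**4/2 - x**3 - x**2/2.
Then F(3) - F(1) = (-396) - (-10/3) = -1178/3.

-1178/3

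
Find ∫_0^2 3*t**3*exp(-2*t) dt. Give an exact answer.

9/8 - 213*exp(-4)/8

Integrate by parts 3 times (u = t^3, dv = 3*exp(-2*t) dt).
An antiderivative is F(t) = (-12*t**3 - 18*t**2 - 18*t - 9)*exp(-2*t)/8.
Then F(2) - F(0) = (-213*exp(-4)/8) - (-9/8) = 9/8 - 213*exp(-4)/8.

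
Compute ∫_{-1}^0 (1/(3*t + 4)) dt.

2*log(2)/3

An antiderivative is F(t) = log(3*t + 4)/3.
Then F(0) - F(-1) = (2*log(2)/3) - (0) = 2*log(2)/3.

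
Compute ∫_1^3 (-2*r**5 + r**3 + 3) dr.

By the power rule, an antiderivative is F(r) = -r**6/3 + r**4/4 + 3*r.
Then F(3) - F(1) = (-855/4) - (35/12) = -650/3.

-650/3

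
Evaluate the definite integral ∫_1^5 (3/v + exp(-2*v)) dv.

(-1 + exp(8) + 6*exp(10)*log(5))*exp(-10)/2

An antiderivative is F(v) = 3*log(v) - exp(-2*v)/2.
Then F(5) - F(1) = (-exp(-10)/2 + 3*log(5)) - (-exp(-2)/2) = (-1 + exp(8) + 6*exp(10)*log(5))*exp(-10)/2.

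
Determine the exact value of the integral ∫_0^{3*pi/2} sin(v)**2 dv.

3*pi/4

Use the identity sin^2(v) = (1 - cos(2*v))/2.
An antiderivative is F(v) = v/2 - sin(2*v)/4.
Then F(3*pi/2) - F(0) = (3*pi/4) - (0) = 3*pi/4.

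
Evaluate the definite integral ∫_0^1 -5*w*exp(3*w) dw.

-10*exp(3)/9 - 5/9

Integrate by parts once (u = w, dv = -5*exp(3*w) dw).
An antiderivative is F(w) = (-15*w + 5)*exp(3*w)/9.
Then F(1) - F(0) = (-10*exp(3)/9) - (5/9) = -10*exp(3)/9 - 5/9.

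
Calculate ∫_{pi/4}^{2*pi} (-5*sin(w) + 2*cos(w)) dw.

5 - 7*sqrt(2)/2

An antiderivative is F(w) = 2*sin(w) + 5*cos(w).
Then F(2*pi) - F(pi/4) = (5) - (7*sqrt(2)/2) = 5 - 7*sqrt(2)/2.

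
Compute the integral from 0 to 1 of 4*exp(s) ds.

-4 + 4*E

An antiderivative is F(s) = 4*exp(s).
Then F(1) - F(0) = (4*E) - (4) = -4 + 4*E.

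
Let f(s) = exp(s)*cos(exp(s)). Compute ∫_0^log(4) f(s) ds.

-sin(1) + sin(4)

Let u = exp(s), so du = exp(s) ds. When s = 0, u = 1; when s = log(4), u = 4.
The integral becomes ∫ cos(u) du from 1 to 4, with antiderivative sin(u).
Back in s: F(s) = sin(exp(s)).
Then F(log(4)) - F(0) = (sin(4)) - (sin(1)) = -sin(1) + sin(4).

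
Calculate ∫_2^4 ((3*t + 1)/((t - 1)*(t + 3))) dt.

-2*log(5) + log(3) + 2*log(7)

Factor the denominator: t**2 + 2*t - 3 = (t + 3)(t - 1).
Partial fractions: (3*t + 1)/((t - 1)*(t + 3)) = 2/(t + 3) + 1/(t - 1).
An antiderivative is F(t) = log(t - 1) + 2*log(t + 3).
Then F(4) - F(2) = (log(3) + 2*log(7)) - (log(25)) = -2*log(5) + log(3) + 2*log(7).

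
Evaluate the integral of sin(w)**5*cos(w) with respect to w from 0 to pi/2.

1/6

Let u = sin(w), so du = cos(w) dw. When w = 0, u = 0; when w = pi/2, u = 1.
The integral becomes ∫ u**5 du from 0 to 1, with antiderivative u**6/6.
Back in w: F(w) = sin(w)**6/6.
Then F(pi/2) - F(0) = (1/6) - (0) = 1/6.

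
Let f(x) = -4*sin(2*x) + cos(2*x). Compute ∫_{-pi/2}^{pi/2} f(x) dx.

An antiderivative is F(x) = sin(2*x)/2 + 2*cos(2*x).
Then F(pi/2) - F(-pi/2) = (-2) - (-2) = 0.

0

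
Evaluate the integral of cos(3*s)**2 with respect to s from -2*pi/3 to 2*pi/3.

Use the identity cos^2(3*s) = (1 + cos(6*s))/2.
An antiderivative is F(s) = s/2 + sin(6*s)/12.
Then F(2*pi/3) - F(-2*pi/3) = (pi/3) - (-pi/3) = 2*pi/3.

2*pi/3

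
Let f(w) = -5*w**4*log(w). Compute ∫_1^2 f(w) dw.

Integrate by parts once (u = ln w, dv = -5*w**4 dw).
An antiderivative is F(w) = -w**5*(5*log(w) - 1)/5.
Then F(2) - F(1) = (32/5 - 32*log(2)) - (1/5) = 31/5 - 32*log(2).

31/5 - 32*log(2)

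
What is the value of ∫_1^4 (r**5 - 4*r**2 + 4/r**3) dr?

4803/8

By the power rule, an antiderivative is F(r) = r**6/6 - 4*r**3/3 - 2/r**2.
Then F(4) - F(1) = (14333/24) - (-19/6) = 4803/8.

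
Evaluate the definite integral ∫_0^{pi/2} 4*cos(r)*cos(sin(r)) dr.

Let u = sin(r), so du = cos(r) dr. When r = 0, u = 0; when r = pi/2, u = 1.
The integral becomes 4·∫ cos(u) du from 0 to 1, with antiderivative 4*sin(u).
Back in r: F(r) = 4*sin(sin(r)).
Then F(pi/2) - F(0) = (4*sin(1)) - (0) = 4*sin(1).

4*sin(1)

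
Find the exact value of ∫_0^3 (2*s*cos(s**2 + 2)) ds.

Let u = s**2 + 2, so du = 2*s ds. When s = 0, u = 2; when s = 3, u = 11.
The integral becomes ∫ cos(u) du from 2 to 11, with antiderivative sin(u).
Back in s: F(s) = sin(s**2 + 2).
Then F(3) - F(0) = (sin(11)) - (sin(2)) = sin(11) - sin(2).

sin(11) - sin(2)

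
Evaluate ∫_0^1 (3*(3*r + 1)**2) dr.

Let u = 3*r + 1, so du = 3 dr. When r = 0, u = 1; when r = 1, u = 4.
The integral becomes ∫ u**2 du from 1 to 4, with antiderivative u**3/3.
Back in r: F(r) = (3*r + 1)**3/3.
Then F(1) - F(0) = (64/3) - (1/3) = 21.

21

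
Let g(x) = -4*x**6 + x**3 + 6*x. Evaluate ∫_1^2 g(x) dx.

-1675/28

By the power rule, an antiderivative is F(x) = -4*x**7/7 + x**4/4 + 3*x**2.
Then F(2) - F(1) = (-400/7) - (75/28) = -1675/28.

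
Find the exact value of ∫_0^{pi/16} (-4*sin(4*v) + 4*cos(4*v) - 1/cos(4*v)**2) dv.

An antiderivative is F(v) = sin(4*v) + cos(4*v) - tan(4*v)/4.
Then F(pi/16) - F(0) = (-1/4 + sqrt(2)) - (1) = -5/4 + sqrt(2).

-5/4 + sqrt(2)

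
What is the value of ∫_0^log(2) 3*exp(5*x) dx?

Let u = exp(x), so du = exp(x) dx. When x = 0, u = 1; when x = log(2), u = 2.
The integral becomes 3·∫ u**4 du from 1 to 2, with antiderivative 3*u**5/5.
Back in x: F(x) = 3*exp(5*x)/5.
Then F(log(2)) - F(0) = (96/5) - (3/5) = 93/5.

93/5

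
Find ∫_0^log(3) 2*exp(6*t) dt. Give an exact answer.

Let u = exp(t), so du = exp(t) dt. When t = 0, u = 1; when t = log(3), u = 3.
The integral becomes 2·∫ u**5 du from 1 to 3, with antiderivative u**6/3.
Back in t: F(t) = exp(6*t)/3.
Then F(log(3)) - F(0) = (243) - (1/3) = 728/3.

728/3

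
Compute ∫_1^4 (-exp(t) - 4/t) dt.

An antiderivative is F(t) = -exp(t) - 4*log(t).
Then F(4) - F(1) = (-exp(4) - 8*log(2)) - (-exp(1)) = -exp(4) - 8*log(2) + exp(1).

-exp(4) - 8*log(2) + exp(1)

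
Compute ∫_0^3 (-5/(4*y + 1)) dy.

-5*log(13)/4

An antiderivative is F(y) = -5*log(4*y + 1)/4.
Then F(3) - F(0) = (-5*log(13)/4) - (0) = -5*log(13)/4.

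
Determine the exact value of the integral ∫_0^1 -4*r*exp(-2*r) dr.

-1 + 3*exp(-2)

Integrate by parts once (u = r, dv = -4*exp(-2*r) dr).
An antiderivative is F(r) = (2*r + 1)*exp(-2*r).
Then F(1) - F(0) = (3*exp(-2)) - (1) = -1 + 3*exp(-2).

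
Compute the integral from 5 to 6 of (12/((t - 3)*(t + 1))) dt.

Factor the denominator: t**2 - 2*t - 3 = (t + 1)(t - 3).
Partial fractions: 12/((t - 3)*(t + 1)) = -3/(t + 1) + 3/(t - 3).
An antiderivative is F(t) = 3*log(t - 3) - 3*log(t + 1).
Then F(6) - F(5) = (-3*log(7) + 3*log(3)) - (-log(27)) = -3*log(7) + 6*log(3).

-3*log(7) + 6*log(3)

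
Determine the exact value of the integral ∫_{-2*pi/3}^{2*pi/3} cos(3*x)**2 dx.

Use the identity cos^2(3*x) = (1 + cos(6*x))/2.
An antiderivative is F(x) = x/2 + sin(6*x)/12.
Then F(2*pi/3) - F(-2*pi/3) = (pi/3) - (-pi/3) = 2*pi/3.

2*pi/3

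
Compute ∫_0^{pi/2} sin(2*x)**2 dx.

Use the identity sin^2(2*x) = (1 - cos(4*x))/2.
An antiderivative is F(x) = x/2 - sin(4*x)/8.
Then F(pi/2) - F(0) = (pi/4) - (0) = pi/4.

pi/4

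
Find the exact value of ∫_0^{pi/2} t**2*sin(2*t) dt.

-1/2 + pi**2/8

Integrate by parts twice (u = t^2, dv = sin(2*t) dt).
An antiderivative is F(t) = -t**2*cos(2*t)/2 + t*sin(2*t)/2 + cos(2*t)/4.
Then F(pi/2) - F(0) = (-1/4 + pi**2/8) - (1/4) = -1/2 + pi**2/8.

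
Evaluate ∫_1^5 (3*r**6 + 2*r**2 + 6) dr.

705356/21

By the power rule, an antiderivative is F(r) = 3*r**7/7 + 2*r**3/3 + 6*r.
Then F(5) - F(1) = (705505/21) - (149/21) = 705356/21.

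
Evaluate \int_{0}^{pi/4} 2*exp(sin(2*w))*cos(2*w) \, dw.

-1 + E

Let u = sin(2*w), so du = 2*cos(2*w) dw. When w = 0, u = 0; when w = pi/4, u = 1.
The integral becomes ∫ exp(u) du from 0 to 1, with antiderivative exp(u).
Back in w: F(w) = exp(sin(2*w)).
Then F(pi/4) - F(0) = (E) - (1) = -1 + E.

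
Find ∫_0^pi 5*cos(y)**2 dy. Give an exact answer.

5*pi/2

Use the identity cos^2(y) = (1 + cos(2*y))/2.
An antiderivative is F(y) = 5*y/2 + 5*sin(2*y)/4.
Then F(pi) - F(0) = (5*pi/2) - (0) = 5*pi/2.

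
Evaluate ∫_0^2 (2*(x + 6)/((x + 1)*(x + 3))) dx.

-3*log(5) + 8*log(3)

Factor the denominator: x**2 + 4*x + 3 = (x + 3)(x + 1).
Partial fractions: 2*(x + 6)/((x + 1)*(x + 3)) = -3/(x + 3) + 5/(x + 1).
An antiderivative is F(x) = 5*log(x + 1) - 3*log(x + 3).
Then F(2) - F(0) = (-3*log(5) + 5*log(3)) - (-log(27)) = -3*log(5) + 8*log(3).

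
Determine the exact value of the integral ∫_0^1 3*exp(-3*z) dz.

An antiderivative is F(z) = -exp(-3*z).
Then F(1) - F(0) = (-exp(-3)) - (-1) = 1 - exp(-3).

1 - exp(-3)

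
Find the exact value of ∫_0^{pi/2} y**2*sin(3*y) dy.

Integrate by parts twice (u = y^2, dv = sin(3*y) dy).
An antiderivative is F(y) = -y**2*cos(3*y)/3 + 2*y*sin(3*y)/9 + 2*cos(3*y)/27.
Then F(pi/2) - F(0) = (-pi/9) - (2/27) = -pi/9 - 2/27.

-pi/9 - 2/27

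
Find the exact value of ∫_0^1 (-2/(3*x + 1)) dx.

-4*log(2)/3

An antiderivative is F(x) = -2*log(3*x + 1)/3.
Then F(1) - F(0) = (-4*log(2)/3) - (0) = -4*log(2)/3.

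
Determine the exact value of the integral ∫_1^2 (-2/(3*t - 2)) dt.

An antiderivative is F(t) = -2*log(3*t - 2)/3.
Then F(2) - F(1) = (-4*log(2)/3) - (0) = -4*log(2)/3.

-4*log(2)/3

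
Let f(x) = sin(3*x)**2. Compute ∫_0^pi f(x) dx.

Use the identity sin^2(3*x) = (1 - cos(6*x))/2.
An antiderivative is F(x) = x/2 - sin(6*x)/12.
Then F(pi) - F(0) = (pi/2) - (0) = pi/2.

pi/2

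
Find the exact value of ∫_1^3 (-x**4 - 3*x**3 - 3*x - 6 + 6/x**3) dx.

-1946/15

By the power rule, an antiderivative is F(x) = -x**5/5 - 3*x**4/4 - 3*x**2/2 - 6*x - 3/x**2.
Then F(3) - F(1) = (-8471/60) - (-229/20) = -1946/15.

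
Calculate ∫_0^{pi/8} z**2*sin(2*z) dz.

-1/4 - sqrt(2)*pi**2/256 + sqrt(2)*pi/32 + sqrt(2)/8

Integrate by parts twice (u = z^2, dv = sin(2*z) dz).
An antiderivative is F(z) = -z**2*cos(2*z)/2 + z*sin(2*z)/2 + cos(2*z)/4.
Then F(pi/8) - F(0) = (sqrt(2)*(-pi**2 + 8*pi + 32)/256) - (1/4) = -1/4 - sqrt(2)*pi**2/256 + sqrt(2)*pi/32 + sqrt(2)/8.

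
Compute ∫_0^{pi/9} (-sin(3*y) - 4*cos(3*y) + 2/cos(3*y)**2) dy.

-1/6

An antiderivative is F(y) = -4*sin(3*y)/3 + cos(3*y)/3 + 2*tan(3*y)/3.
Then F(pi/9) - F(0) = (1/6) - (1/3) = -1/6.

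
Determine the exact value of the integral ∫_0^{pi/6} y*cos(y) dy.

-1 + pi/12 + sqrt(3)/2

Integrate by parts once (u = y, dv = cos(y) dy).
An antiderivative is F(y) = y*sin(y) + cos(y).
Then F(pi/6) - F(0) = (pi/12 + sqrt(3)/2) - (1) = -1 + pi/12 + sqrt(3)/2.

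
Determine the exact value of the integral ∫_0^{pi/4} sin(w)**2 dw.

-1/4 + pi/8

Use the identity sin^2(w) = (1 - cos(2*w))/2.
An antiderivative is F(w) = w/2 - sin(2*w)/4.
Then F(pi/4) - F(0) = (-1/4 + pi/8) - (0) = -1/4 + pi/8.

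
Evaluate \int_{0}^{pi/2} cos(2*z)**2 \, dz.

Use the identity cos^2(2*z) = (1 + cos(4*z))/2.
An antiderivative is F(z) = z/2 + sin(4*z)/8.
Then F(pi/2) - F(0) = (pi/4) - (0) = pi/4.

pi/4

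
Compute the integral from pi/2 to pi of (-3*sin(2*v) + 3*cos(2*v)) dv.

3

An antiderivative is F(v) = 3*sin(2*v)/2 + 3*cos(2*v)/2.
Then F(pi) - F(pi/2) = (3/2) - (-3/2) = 3.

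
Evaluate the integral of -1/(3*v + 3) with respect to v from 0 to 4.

-log(15)/3 + log(3)/3

An antiderivative is F(v) = -log(3*v + 3)/3.
Then F(4) - F(0) = (-log(15)/3) - (-log(3)/3) = -log(15)/3 + log(3)/3.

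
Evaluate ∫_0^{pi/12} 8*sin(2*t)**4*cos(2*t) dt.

Let u = sin(2*t), so du = 2*cos(2*t) dt. When t = 0, u = 0; when t = pi/12, u = 1/2.
The integral becomes 4·∫ u**4 du from 0 to 1/2, with antiderivative 4*u**5/5.
Back in t: F(t) = 4*sin(2*t)**5/5.
Then F(pi/12) - F(0) = (1/40) - (0) = 1/40.

1/40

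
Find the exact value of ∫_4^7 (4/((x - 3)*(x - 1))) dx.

Factor the denominator: x**2 - 4*x + 3 = (x - 1)(x - 3).
Partial fractions: 4/((x - 3)*(x - 1)) = -2/(x - 1) + 2/(x - 3).
An antiderivative is F(x) = 2*log(x - 3) - 2*log(x - 1).
Then F(7) - F(4) = (log(4/9)) - (-log(9)) = log(4).

log(4)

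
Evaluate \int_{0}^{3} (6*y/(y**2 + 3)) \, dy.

Let u = y**2 + 3, so du = 2*y dy. When y = 0, u = 3; when y = 3, u = 12.
The integral becomes 3·∫ 1/u du from 3 to 12, with antiderivative 3*log(u).
Back in y: F(y) = 3*log(y**2 + 3).
Then F(3) - F(0) = (3*log(3) + 6*log(2)) - (log(27)) = log(64).

log(64)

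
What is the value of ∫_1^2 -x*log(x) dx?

3/4 - log(4)

Integrate by parts once (u = ln x, dv = -x dx).
An antiderivative is F(x) = -x**2*(2*log(x) - 1)/4.
Then F(2) - F(1) = (1 - log(4)) - (1/4) = 3/4 - log(4).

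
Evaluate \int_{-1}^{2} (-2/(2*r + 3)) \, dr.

An antiderivative is F(r) = -log(2*r + 3).
Then F(2) - F(-1) = (-log(7)) - (0) = -log(7).

-log(7)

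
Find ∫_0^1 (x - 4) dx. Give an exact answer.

By the power rule, an antiderivative is F(x) = x**2/2 - 4*x.
Then F(1) - F(0) = (-7/2) - (0) = -7/2.

-7/2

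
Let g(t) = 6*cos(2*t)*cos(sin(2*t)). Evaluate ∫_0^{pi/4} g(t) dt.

3*sin(1)

Let u = sin(2*t), so du = 2*cos(2*t) dt. When t = 0, u = 0; when t = pi/4, u = 1.
The integral becomes 3·∫ cos(u) du from 0 to 1, with antiderivative 3*sin(u).
Back in t: F(t) = 3*sin(sin(2*t)).
Then F(pi/4) - F(0) = (3*sin(1)) - (0) = 3*sin(1).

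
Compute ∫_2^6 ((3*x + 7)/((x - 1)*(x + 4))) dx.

Factor the denominator: x**2 + 3*x - 4 = (x + 4)(x - 1).
Partial fractions: (3*x + 7)/((x - 1)*(x + 4)) = 1/(x + 4) + 2/(x - 1).
An antiderivative is F(x) = 2*log(x - 1) + log(x + 4).
Then F(6) - F(2) = (log(2) + 3*log(5)) - (log(6)) = -log(3) + 3*log(5).

-log(3) + 3*log(5)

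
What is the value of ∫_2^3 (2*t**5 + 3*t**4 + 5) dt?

By the power rule, an antiderivative is F(t) = t**6/3 + 3*t**5/5 + 5*t.
Then F(3) - F(2) = (2019/5) - (758/15) = 5299/15.

5299/15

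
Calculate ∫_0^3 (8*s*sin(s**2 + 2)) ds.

4*cos(2) - 4*cos(11)

Let u = s**2 + 2, so du = 2*s ds. When s = 0, u = 2; when s = 3, u = 11.
The integral becomes 4·∫ sin(u) du from 2 to 11, with antiderivative -4*cos(u).
Back in s: F(s) = -4*cos(s**2 + 2).
Then F(3) - F(0) = (-4*cos(11)) - (-4*cos(2)) = 4*cos(2) - 4*cos(11).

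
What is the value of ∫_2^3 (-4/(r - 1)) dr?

An antiderivative is F(r) = -4*log(r - 1).
Then F(3) - F(2) = (-log(16)) - (0) = -log(16).

-log(16)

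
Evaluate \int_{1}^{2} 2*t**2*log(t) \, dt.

-14/9 + 16*log(2)/3

Integrate by parts once (u = ln t, dv = 2*t**2 dt).
An antiderivative is F(t) = 2*t**3*(3*log(t) - 1)/9.
Then F(2) - F(1) = (-16/9 + 16*log(2)/3) - (-2/9) = -14/9 + 16*log(2)/3.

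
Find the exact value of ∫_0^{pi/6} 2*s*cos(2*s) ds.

-1/4 + sqrt(3)*pi/12

Integrate by parts once (u = s, dv = 2*cos(2*s) ds).
An antiderivative is F(s) = s*sin(2*s) + cos(2*s)/2.
Then F(pi/6) - F(0) = (1/4 + sqrt(3)*pi/12) - (1/2) = -1/4 + sqrt(3)*pi/12.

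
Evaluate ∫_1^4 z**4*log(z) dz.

Integrate by parts once (u = ln z, dv = z**4 dz).
An antiderivative is F(z) = z**5*(5*log(z) - 1)/25.
Then F(4) - F(1) = (-1024/25 + 2048*log(2)/5) - (-1/25) = -1023/25 + 2048*log(2)/5.

-1023/25 + 2048*log(2)/5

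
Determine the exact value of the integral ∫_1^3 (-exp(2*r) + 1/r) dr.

An antiderivative is F(r) = -exp(2*r)/2 + log(r).
Then F(3) - F(1) = (-exp(6)/2 + log(3)) - (-exp(2)/2) = -exp(6)/2 + log(3) + exp(2)/2.

-exp(6)/2 + log(3) + exp(2)/2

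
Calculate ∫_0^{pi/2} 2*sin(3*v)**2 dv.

pi/2

Use the identity sin^2(3*v) = (1 - cos(6*v))/2.
An antiderivative is F(v) = v - sin(6*v)/6.
Then F(pi/2) - F(0) = (pi/2) - (0) = pi/2.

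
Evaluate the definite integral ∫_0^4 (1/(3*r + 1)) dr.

An antiderivative is F(r) = log(3*r + 1)/3.
Then F(4) - F(0) = (log(13)/3) - (0) = log(13)/3.

log(13)/3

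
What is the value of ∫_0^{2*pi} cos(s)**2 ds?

Use the identity cos^2(s) = (1 + cos(2*s))/2.
An antiderivative is F(s) = s/2 + sin(2*s)/4.
Then F(2*pi) - F(0) = (pi) - (0) = pi.

pi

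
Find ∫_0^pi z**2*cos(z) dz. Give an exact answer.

Integrate by parts twice (u = z^2, dv = cos(z) dz).
An antiderivative is F(z) = z**2*sin(z) + 2*z*cos(z) - 2*sin(z).
Then F(pi) - F(0) = (-2*pi) - (0) = -2*pi.

-2*pi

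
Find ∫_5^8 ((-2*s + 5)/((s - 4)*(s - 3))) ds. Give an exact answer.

Factor the denominator: s**2 - 7*s + 12 = (s - 3)(s - 4).
Partial fractions: (-2*s + 5)/((s - 4)*(s - 3)) = 1/(s - 3) - 3/(s - 4).
An antiderivative is F(s) = -3*log(s - 4) + log(s - 3).
Then F(8) - F(5) = (log(5/64)) - (log(2)) = -7*log(2) + log(5).

-7*log(2) + log(5)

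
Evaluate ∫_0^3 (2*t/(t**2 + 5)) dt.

log(14/5)

Let u = t**2 + 5, so du = 2*t dt. When t = 0, u = 5; when t = 3, u = 14.
The integral becomes ∫ 1/u du from 5 to 14, with antiderivative log(u).
Back in t: F(t) = log(t**2 + 5).
Then F(3) - F(0) = (log(14)) - (log(5)) = log(14/5).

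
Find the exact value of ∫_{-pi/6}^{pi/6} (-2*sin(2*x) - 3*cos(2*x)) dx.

-3*sqrt(3)/2

An antiderivative is F(x) = -3*sin(2*x)/2 + cos(2*x).
Then F(pi/6) - F(-pi/6) = (1/2 - 3*sqrt(3)/4) - (1/2 + 3*sqrt(3)/4) = -3*sqrt(3)/2.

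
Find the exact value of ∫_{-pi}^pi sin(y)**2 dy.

Use the identity sin^2(y) = (1 - cos(2*y))/2.
An antiderivative is F(y) = y/2 - sin(2*y)/4.
Then F(pi) - F(-pi) = (pi/2) - (-pi/2) = pi.

pi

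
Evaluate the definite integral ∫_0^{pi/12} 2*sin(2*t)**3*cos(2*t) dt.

1/64

Let u = sin(2*t), so du = 2*cos(2*t) dt. When t = 0, u = 0; when t = pi/12, u = 1/2.
The integral becomes ∫ u**3 du from 0 to 1/2, with antiderivative u**4/4.
Back in t: F(t) = sin(2*t)**4/4.
Then F(pi/12) - F(0) = (1/64) - (0) = 1/64.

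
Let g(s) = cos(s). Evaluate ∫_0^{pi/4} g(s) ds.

sqrt(2)/2

An antiderivative is F(s) = sin(s).
Then F(pi/4) - F(0) = (sqrt(2)/2) - (0) = sqrt(2)/2.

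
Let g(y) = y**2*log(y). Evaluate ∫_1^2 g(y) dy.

Integrate by parts once (u = ln y, dv = y**2 dy).
An antiderivative is F(y) = y**3*(3*log(y) - 1)/9.
Then F(2) - F(1) = (-8/9 + 8*log(2)/3) - (-1/9) = -7/9 + 8*log(2)/3.

-7/9 + 8*log(2)/3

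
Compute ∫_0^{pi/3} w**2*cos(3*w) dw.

Integrate by parts twice (u = w^2, dv = cos(3*w) dw).
An antiderivative is F(w) = w**2*sin(3*w)/3 + 2*w*cos(3*w)/9 - 2*sin(3*w)/27.
Then F(pi/3) - F(0) = (-2*pi/27) - (0) = -2*pi/27.

-2*pi/27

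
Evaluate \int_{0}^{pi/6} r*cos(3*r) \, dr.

Integrate by parts once (u = r, dv = cos(3*r) dr).
An antiderivative is F(r) = r*sin(3*r)/3 + cos(3*r)/9.
Then F(pi/6) - F(0) = (pi/18) - (1/9) = -1/9 + pi/18.

-1/9 + pi/18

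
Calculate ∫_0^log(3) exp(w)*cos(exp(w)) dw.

Let u = exp(w), so du = exp(w) dw. When w = 0, u = 1; when w = log(3), u = 3.
The integral becomes ∫ cos(u) du from 1 to 3, with antiderivative sin(u).
Back in w: F(w) = sin(exp(w)).
Then F(log(3)) - F(0) = (sin(3)) - (sin(1)) = -sin(1) + sin(3).

-sin(1) + sin(3)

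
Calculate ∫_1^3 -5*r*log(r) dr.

10 - 45*log(3)/2

Integrate by parts once (u = ln r, dv = -5*r dr).
An antiderivative is F(r) = -5*r**2*(2*log(r) - 1)/4.
Then F(3) - F(1) = (45/4 - 45*log(3)/2) - (5/4) = 10 - 45*log(3)/2.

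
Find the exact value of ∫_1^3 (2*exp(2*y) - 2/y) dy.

An antiderivative is F(y) = exp(2*y) - 2*log(y).
Then F(3) - F(1) = (-log(9) + exp(6)) - (exp(2)) = -exp(2) - log(9) + exp(6).

-exp(2) - log(9) + exp(6)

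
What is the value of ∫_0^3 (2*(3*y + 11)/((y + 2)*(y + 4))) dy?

-7*log(2) + log(7) + 5*log(5)

Factor the denominator: y**2 + 6*y + 8 = (y + 4)(y + 2).
Partial fractions: 2*(3*y + 11)/((y + 2)*(y + 4)) = 1/(y + 4) + 5/(y + 2).
An antiderivative is F(y) = 5*log(y + 2) + log(y + 4).
Then F(3) - F(0) = (log(7) + 5*log(5)) - (7*log(2)) = -7*log(2) + log(7) + 5*log(5).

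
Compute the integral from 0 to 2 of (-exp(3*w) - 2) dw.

-exp(6)/3 - 11/3

An antiderivative is F(w) = -exp(3*w)/3 - 2*w.
Then F(2) - F(0) = (-exp(6)/3 - 4) - (-1/3) = -exp(6)/3 - 11/3.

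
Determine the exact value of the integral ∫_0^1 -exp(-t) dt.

-1 + exp(-1)

An antiderivative is F(t) = exp(-t).
Then F(1) - F(0) = (exp(-1)) - (1) = -1 + exp(-1).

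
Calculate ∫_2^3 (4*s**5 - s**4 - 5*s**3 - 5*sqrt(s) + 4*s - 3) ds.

By the power rule, an antiderivative is F(s) = 2*s**6/3 - s**5/5 - 5*s**4/4 - 10*s**(3/2)/3 + 2*s**2 - 3*s.
Then F(3) - F(2) = (6903/20 - 10*sqrt(3)) - (274/15 - 20*sqrt(2)/3) = -10*sqrt(3) + 20*sqrt(2)/3 + 19613/60.

-10*sqrt(3) + 20*sqrt(2)/3 + 19613/60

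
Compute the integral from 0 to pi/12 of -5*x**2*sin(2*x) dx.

-5*sqrt(3)/8 - 5*pi/48 + 5*sqrt(3)*pi**2/576 + 5/4

Integrate by parts twice (u = x^2, dv = -5*sin(2*x) dx).
An antiderivative is F(x) = 5*x**2*cos(2*x)/2 - 5*x*sin(2*x)/2 - 5*cos(2*x)/4.
Then F(pi/12) - F(0) = (-5*sqrt(3)/8 - 5*pi/48 + 5*sqrt(3)*pi**2/576) - (-5/4) = -5*sqrt(3)/8 - 5*pi/48 + 5*sqrt(3)*pi**2/576 + 5/4.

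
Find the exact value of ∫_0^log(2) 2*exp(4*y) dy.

Let u = exp(y), so du = exp(y) dy. When y = 0, u = 1; when y = log(2), u = 2.
The integral becomes 2·∫ u**3 du from 1 to 2, with antiderivative u**4/2.
Back in y: F(y) = exp(4*y)/2.
Then F(log(2)) - F(0) = (8) - (1/2) = 15/2.

15/2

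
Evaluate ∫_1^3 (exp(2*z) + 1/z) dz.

An antiderivative is F(z) = exp(2*z)/2 + log(z).
Then F(3) - F(1) = (log(3) + exp(6)/2) - (exp(2)/2) = -exp(2)/2 + log(3) + exp(6)/2.

-exp(2)/2 + log(3) + exp(6)/2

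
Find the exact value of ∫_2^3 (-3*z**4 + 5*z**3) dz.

By the power rule, an antiderivative is F(z) = -3*z**5/5 + 5*z**4/4.
Then F(3) - F(2) = (-891/20) - (4/5) = -907/20.

-907/20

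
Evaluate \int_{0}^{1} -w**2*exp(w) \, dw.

2 - E

Integrate by parts twice (u = w^2, dv = -exp(w) dw).
An antiderivative is F(w) = (-w**2 + 2*w - 2)*exp(w).
Then F(1) - F(0) = (-E) - (-2) = 2 - E.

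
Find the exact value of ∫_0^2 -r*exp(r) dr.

-exp(2) - 1

Integrate by parts once (u = r, dv = -exp(r) dr).
An antiderivative is F(r) = (-r + 1)*exp(r).
Then F(2) - F(0) = (-exp(2)) - (1) = -exp(2) - 1.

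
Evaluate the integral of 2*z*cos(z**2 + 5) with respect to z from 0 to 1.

sin(6) - sin(5)

Let u = z**2 + 5, so du = 2*z dz. When z = 0, u = 5; when z = 1, u = 6.
The integral becomes ∫ cos(u) du from 5 to 6, with antiderivative sin(u).
Back in z: F(z) = sin(z**2 + 5).
Then F(1) - F(0) = (sin(6)) - (sin(5)) = sin(6) - sin(5).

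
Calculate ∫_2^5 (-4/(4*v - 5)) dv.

-log(5)

An antiderivative is F(v) = -log(4*v - 5).
Then F(5) - F(2) = (-log(15)) - (-log(3)) = -log(5).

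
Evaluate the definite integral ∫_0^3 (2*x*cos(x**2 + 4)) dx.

Let u = x**2 + 4, so du = 2*x dx. When x = 0, u = 4; when x = 3, u = 13.
The integral becomes ∫ cos(u) du from 4 to 13, with antiderivative sin(u).
Back in x: F(x) = sin(x**2 + 4).
Then F(3) - F(0) = (sin(13)) - (sin(4)) = sin(13) - sin(4).

sin(13) - sin(4)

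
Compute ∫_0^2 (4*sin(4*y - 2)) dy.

-cos(6) + cos(2)

Let u = 4*y - 2, so du = 4 dy. When y = 0, u = -2; when y = 2, u = 6.
The integral becomes ∫ sin(u) du from -2 to 6, with antiderivative -cos(u).
Back in y: F(y) = -cos(4*y - 2).
Then F(2) - F(0) = (-cos(6)) - (-cos(2)) = -cos(6) + cos(2).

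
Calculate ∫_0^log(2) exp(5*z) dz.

Let u = exp(z), so du = exp(z) dz. When z = 0, u = 1; when z = log(2), u = 2.
The integral becomes ∫ u**4 du from 1 to 2, with antiderivative u**5/5.
Back in z: F(z) = exp(5*z)/5.
Then F(log(2)) - F(0) = (32/5) - (1/5) = 31/5.

31/5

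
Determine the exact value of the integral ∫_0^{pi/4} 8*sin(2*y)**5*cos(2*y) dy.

Let u = sin(2*y), so du = 2*cos(2*y) dy. When y = 0, u = 0; when y = pi/4, u = 1.
The integral becomes 4·∫ u**5 du from 0 to 1, with antiderivative 2*u**6/3.
Back in y: F(y) = 2*sin(2*y)**6/3.
Then F(pi/4) - F(0) = (2/3) - (0) = 2/3.

2/3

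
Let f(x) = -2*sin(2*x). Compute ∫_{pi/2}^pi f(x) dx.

An antiderivative is F(x) = cos(2*x).
Then F(pi) - F(pi/2) = (1) - (-1) = 2.

2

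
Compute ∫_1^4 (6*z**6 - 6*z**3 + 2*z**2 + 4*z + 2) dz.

By the power rule, an antiderivative is F(z) = 6*z**7/7 - 3*z**4/2 + 2*z**3/3 + 2*z**2 + 2*z.
Then F(4) - F(1) = (288584/21) - (169/42) = 192333/14.

192333/14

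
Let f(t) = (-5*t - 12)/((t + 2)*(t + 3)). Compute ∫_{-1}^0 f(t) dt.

log(2/27)

Factor the denominator: t**2 + 5*t + 6 = (t + 3)(t + 2).
Partial fractions: (-5*t - 12)/((t + 2)*(t + 3)) = -3/(t + 3) - 2/(t + 2).
An antiderivative is F(t) = -2*log(t + 2) - 3*log(t + 3).
Then F(0) - F(-1) = (-3*log(3) - 2*log(2)) - (-log(8)) = log(2/27).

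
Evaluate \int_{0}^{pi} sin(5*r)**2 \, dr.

Use the identity sin^2(5*r) = (1 - cos(10*r))/2.
An antiderivative is F(r) = r/2 - sin(10*r)/20.
Then F(pi) - F(0) = (pi/2) - (0) = pi/2.

pi/2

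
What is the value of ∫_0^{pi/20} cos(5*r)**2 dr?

Use the identity cos^2(5*r) = (1 + cos(10*r))/2.
An antiderivative is F(r) = r/2 + sin(10*r)/20.
Then F(pi/20) - F(0) = (1/20 + pi/40) - (0) = 1/20 + pi/40.

1/20 + pi/40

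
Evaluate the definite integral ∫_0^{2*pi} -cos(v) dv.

An antiderivative is F(v) = -sin(v).
Then F(2*pi) - F(0) = (0) - (0) = 0.

0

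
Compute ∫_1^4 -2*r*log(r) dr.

Integrate by parts once (u = ln r, dv = -2*r dr).
An antiderivative is F(r) = -r**2*(2*log(r) - 1)/2.
Then F(4) - F(1) = (8 - 32*log(2)) - (1/2) = 15/2 - 32*log(2).

15/2 - 32*log(2)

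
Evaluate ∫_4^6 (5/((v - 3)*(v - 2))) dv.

-5*log(2) + 5*log(3)

Factor the denominator: v**2 - 5*v + 6 = (v - 2)(v - 3).
Partial fractions: 5/((v - 3)*(v - 2)) = -5/(v - 2) + 5/(v - 3).
An antiderivative is F(v) = 5*log(v - 3) - 5*log(v - 2).
Then F(6) - F(4) = (-10*log(2) + 5*log(3)) - (-log(32)) = -5*log(2) + 5*log(3).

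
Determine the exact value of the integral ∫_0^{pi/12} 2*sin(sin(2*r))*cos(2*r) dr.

1 - cos(1/2)

Let u = sin(2*r), so du = 2*cos(2*r) dr. When r = 0, u = 0; when r = pi/12, u = 1/2.
The integral becomes ∫ sin(u) du from 0 to 1/2, with antiderivative -cos(u).
Back in r: F(r) = -cos(sin(2*r)).
Then F(pi/12) - F(0) = (-cos(1/2)) - (-1) = 1 - cos(1/2).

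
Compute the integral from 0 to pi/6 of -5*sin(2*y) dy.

An antiderivative is F(y) = 5*cos(2*y)/2.
Then F(pi/6) - F(0) = (5/4) - (5/2) = -5/4.

-5/4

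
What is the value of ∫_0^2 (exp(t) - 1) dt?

An antiderivative is F(t) = -t + exp(t).
Then F(2) - F(0) = (-2 + exp(2)) - (1) = -3 + exp(2).

-3 + exp(2)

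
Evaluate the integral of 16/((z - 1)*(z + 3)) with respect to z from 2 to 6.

Factor the denominator: z**2 + 2*z - 3 = (z + 3)(z - 1).
Partial fractions: 16/((z - 1)*(z + 3)) = -4/(z + 3) + 4/(z - 1).
An antiderivative is F(z) = 4*log(z - 1) - 4*log(z + 3).
Then F(6) - F(2) = (-8*log(3) + 4*log(5)) - (-4*log(5)) = -8*log(3) + 8*log(5).

-8*log(3) + 8*log(5)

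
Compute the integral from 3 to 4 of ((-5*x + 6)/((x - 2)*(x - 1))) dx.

-log(24)

Factor the denominator: x**2 - 3*x + 2 = (x - 1)(x - 2).
Partial fractions: (-5*x + 6)/((x - 2)*(x - 1)) = -1/(x - 1) - 4/(x - 2).
An antiderivative is F(x) = -4*log(x - 2) - log(x - 1).
Then F(4) - F(3) = (-log(48)) - (-log(2)) = -log(24).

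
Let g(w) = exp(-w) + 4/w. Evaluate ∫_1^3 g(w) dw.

An antiderivative is F(w) = 4*log(w) - exp(-w).
Then F(3) - F(1) = (-exp(-3) + 4*log(3)) - (-exp(-1)) = -exp(-3) + exp(-1) + 4*log(3).

-exp(-3) + exp(-1) + 4*log(3)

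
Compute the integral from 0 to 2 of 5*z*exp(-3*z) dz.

Integrate by parts once (u = z, dv = 5*exp(-3*z) dz).
An antiderivative is F(z) = (-15*z - 5)*exp(-3*z)/9.
Then F(2) - F(0) = (-35*exp(-6)/9) - (-5/9) = 5/9 - 35*exp(-6)/9.

5/9 - 35*exp(-6)/9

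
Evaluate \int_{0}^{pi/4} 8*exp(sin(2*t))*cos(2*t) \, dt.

-4 + 4*E

Let u = sin(2*t), so du = 2*cos(2*t) dt. When t = 0, u = 0; when t = pi/4, u = 1.
The integral becomes 4·∫ exp(u) du from 0 to 1, with antiderivative 4*exp(u).
Back in t: F(t) = 4*exp(sin(2*t)).
Then F(pi/4) - F(0) = (4*E) - (4) = -4 + 4*E.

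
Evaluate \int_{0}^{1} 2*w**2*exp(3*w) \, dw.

-4/27 + 10*exp(3)/27

Integrate by parts twice (u = w^2, dv = 2*exp(3*w) dw).
An antiderivative is F(w) = (18*w**2 - 12*w + 4)*exp(3*w)/27.
Then F(1) - F(0) = (10*exp(3)/27) - (4/27) = -4/27 + 10*exp(3)/27.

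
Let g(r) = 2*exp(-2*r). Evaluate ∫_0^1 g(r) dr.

An antiderivative is F(r) = -exp(-2*r).
Then F(1) - F(0) = (-exp(-2)) - (-1) = 1 - exp(-2).

1 - exp(-2)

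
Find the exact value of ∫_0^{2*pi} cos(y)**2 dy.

Use the identity cos^2(y) = (1 + cos(2*y))/2.
An antiderivative is F(y) = y/2 + sin(2*y)/4.
Then F(2*pi) - F(0) = (pi) - (0) = pi.

pi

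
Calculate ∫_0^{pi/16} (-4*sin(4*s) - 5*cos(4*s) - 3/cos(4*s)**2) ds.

An antiderivative is F(s) = -5*sin(4*s)/4 + cos(4*s) - 3*tan(4*s)/4.
Then F(pi/16) - F(0) = (-3/4 - sqrt(2)/8) - (1) = -7/4 - sqrt(2)/8.

-7/4 - sqrt(2)/8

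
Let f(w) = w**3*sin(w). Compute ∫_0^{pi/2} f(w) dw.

-6 + 3*pi**2/4

Integrate by parts 3 times (u = w^3, dv = sin(w) dw).
An antiderivative is F(w) = -w**3*cos(w) + 3*w**2*sin(w) + 6*w*cos(w) - 6*sin(w).
Then F(pi/2) - F(0) = (-6 + 3*pi**2/4) - (0) = -6 + 3*pi**2/4.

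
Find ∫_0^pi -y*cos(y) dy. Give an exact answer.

Integrate by parts once (u = y, dv = -cos(y) dy).
An antiderivative is F(y) = -y*sin(y) - cos(y).
Then F(pi) - F(0) = (1) - (-1) = 2.

2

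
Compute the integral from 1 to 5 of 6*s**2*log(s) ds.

Integrate by parts once (u = ln s, dv = 6*s**2 ds).
An antiderivative is F(s) = 2*s**3*(3*log(s) - 1)/3.
Then F(5) - F(1) = (-250/3 + 250*log(5)) - (-2/3) = -248/3 + 250*log(5).

-248/3 + 250*log(5)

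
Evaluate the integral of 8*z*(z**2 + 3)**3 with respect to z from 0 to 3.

Let u = z**2 + 3, so du = 2*z dz. When z = 0, u = 3; when z = 3, u = 12.
The integral becomes 4·∫ u**3 du from 3 to 12, with antiderivative u**4.
Back in z: F(z) = (z**2 + 3)**4.
Then F(3) - F(0) = (20736) - (81) = 20655.

20655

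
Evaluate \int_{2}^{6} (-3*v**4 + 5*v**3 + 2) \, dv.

By the power rule, an antiderivative is F(v) = -3*v**5/5 + 5*v**4/4 + 2*v.
Then F(6) - F(2) = (-15168/5) - (24/5) = -15192/5.

-15192/5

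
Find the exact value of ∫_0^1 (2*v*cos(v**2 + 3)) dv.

Let u = v**2 + 3, so du = 2*v dv. When v = 0, u = 3; when v = 1, u = 4.
The integral becomes ∫ cos(u) du from 3 to 4, with antiderivative sin(u).
Back in v: F(v) = sin(v**2 + 3).
Then F(1) - F(0) = (sin(4)) - (sin(3)) = sin(4) - sin(3).

sin(4) - sin(3)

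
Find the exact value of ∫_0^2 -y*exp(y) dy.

-exp(2) - 1

Integrate by parts once (u = y, dv = -exp(y) dy).
An antiderivative is F(y) = (-y + 1)*exp(y).
Then F(2) - F(0) = (-exp(2)) - (1) = -exp(2) - 1.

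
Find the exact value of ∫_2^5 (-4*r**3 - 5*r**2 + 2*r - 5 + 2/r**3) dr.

-79779/100

By the power rule, an antiderivative is F(r) = -r**4 - 5*r**3/3 + r**2 - 5*r - 1/r**2.
Then F(5) - F(2) = (-62503/75) - (-427/12) = -79779/100.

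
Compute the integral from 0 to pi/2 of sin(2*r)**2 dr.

pi/4

Use the identity sin^2(2*r) = (1 - cos(4*r))/2.
An antiderivative is F(r) = r/2 - sin(4*r)/8.
Then F(pi/2) - F(0) = (pi/4) - (0) = pi/4.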